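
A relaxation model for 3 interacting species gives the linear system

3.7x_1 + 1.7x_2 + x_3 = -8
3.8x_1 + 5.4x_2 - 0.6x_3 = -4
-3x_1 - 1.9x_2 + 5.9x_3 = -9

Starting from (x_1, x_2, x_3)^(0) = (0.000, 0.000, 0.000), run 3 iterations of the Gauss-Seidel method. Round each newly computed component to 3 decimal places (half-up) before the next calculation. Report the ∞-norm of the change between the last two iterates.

0.214

Iteration 1:
  x_1 = (-8 - (1.7)·0.000 - (1)·0.000) / (3.7) = -2.162
  x_2 = (-4 - (3.8)·-2.162 - (-0.6)·0.000) / (5.4) = 0.781
  x_3 = (-9 - (-3)·-2.162 - (-1.9)·0.781) / (5.9) = -2.373
Iteration 2:
  x_1 = (-8 - (1.7)·0.781 - (1)·-2.373) / (3.7) = -1.880
  x_2 = (-4 - (3.8)·-1.880 - (-0.6)·-2.373) / (5.4) = 0.319
  x_3 = (-9 - (-3)·-1.880 - (-1.9)·0.319) / (5.9) = -2.379
Iteration 3:
  x_1 = (-8 - (1.7)·0.319 - (1)·-2.379) / (3.7) = -1.666
  x_2 = (-4 - (3.8)·-1.666 - (-0.6)·-2.379) / (5.4) = 0.167
  x_3 = (-9 - (-3)·-1.666 - (-1.9)·0.167) / (5.9) = -2.319
Change: (0.214, -0.152, 0.060) → max |·| = 0.214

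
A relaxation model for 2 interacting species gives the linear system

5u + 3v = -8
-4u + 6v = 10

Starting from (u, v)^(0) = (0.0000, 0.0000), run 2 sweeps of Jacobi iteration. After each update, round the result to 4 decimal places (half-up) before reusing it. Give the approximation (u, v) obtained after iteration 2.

Iteration 1:
  u = (-8 - (3)·0.0000) / (5) = -1.6000
  v = (10 - (-4)·0.0000) / (6) = 1.6667
Iteration 2:
  u = (-8 - (3)·1.6667) / (5) = -2.6000
  v = (10 - (-4)·-1.6000) / (6) = 0.6000

(-2.6000, 0.6000)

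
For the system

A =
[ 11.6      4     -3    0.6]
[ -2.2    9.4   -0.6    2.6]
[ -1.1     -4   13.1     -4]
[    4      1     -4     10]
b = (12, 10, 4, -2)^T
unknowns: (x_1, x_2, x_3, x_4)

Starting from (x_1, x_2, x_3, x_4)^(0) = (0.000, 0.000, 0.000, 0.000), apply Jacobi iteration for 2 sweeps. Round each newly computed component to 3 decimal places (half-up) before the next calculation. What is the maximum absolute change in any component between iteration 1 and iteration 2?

0.398

Iteration 1:
  x_1 = (12 - (4)·0.000 - (-3)·0.000 - (0.6)·0.000) / (11.6) = 1.034
  x_2 = (10 - (-2.2)·0.000 - (-0.6)·0.000 - (2.6)·0.000) / (9.4) = 1.064
  x_3 = (4 - (-1.1)·0.000 - (-4)·0.000 - (-4)·0.000) / (13.1) = 0.305
  x_4 = (-2 - (4)·0.000 - (1)·0.000 - (-4)·0.000) / (10) = -0.200
Iteration 2:
  x_1 = (12 - (4)·1.064 - (-3)·0.305 - (0.6)·-0.200) / (11.6) = 0.757
  x_2 = (10 - (-2.2)·1.034 - (-0.6)·0.305 - (2.6)·-0.200) / (9.4) = 1.381
  x_3 = (4 - (-1.1)·1.034 - (-4)·1.064 - (-4)·-0.200) / (13.1) = 0.656
  x_4 = (-2 - (4)·1.034 - (1)·1.064 - (-4)·0.305) / (10) = -0.598
Change: (-0.277, 0.317, 0.351, -0.398) → max |·| = 0.398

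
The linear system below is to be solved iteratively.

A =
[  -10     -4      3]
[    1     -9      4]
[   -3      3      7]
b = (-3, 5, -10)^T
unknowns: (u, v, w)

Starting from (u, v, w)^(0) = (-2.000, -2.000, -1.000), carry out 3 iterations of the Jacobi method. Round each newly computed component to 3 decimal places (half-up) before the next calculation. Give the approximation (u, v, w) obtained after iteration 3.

(0.572, -0.765, -0.802)

Iteration 1:
  u = (-3 - (-4)·-2.000 - (3)·-1.000) / (-10) = 0.800
  v = (5 - (1)·-2.000 - (4)·-1.000) / (-9) = -1.222
  w = (-10 - (-3)·-2.000 - (3)·-2.000) / (7) = -1.429
Iteration 2:
  u = (-3 - (-4)·-1.222 - (3)·-1.429) / (-10) = 0.360
  v = (5 - (1)·0.800 - (4)·-1.429) / (-9) = -1.102
  w = (-10 - (-3)·0.800 - (3)·-1.222) / (7) = -0.562
Iteration 3:
  u = (-3 - (-4)·-1.102 - (3)·-0.562) / (-10) = 0.572
  v = (5 - (1)·0.360 - (4)·-0.562) / (-9) = -0.765
  w = (-10 - (-3)·0.360 - (3)·-1.102) / (7) = -0.802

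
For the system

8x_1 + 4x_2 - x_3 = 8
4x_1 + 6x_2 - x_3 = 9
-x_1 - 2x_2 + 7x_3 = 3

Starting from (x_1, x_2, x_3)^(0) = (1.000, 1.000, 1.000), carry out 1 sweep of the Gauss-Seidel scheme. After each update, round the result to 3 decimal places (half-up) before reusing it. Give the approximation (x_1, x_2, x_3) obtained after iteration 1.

(0.625, 1.250, 0.875)

Iteration 1:
  x_1 = (8 - (4)·1.000 - (-1)·1.000) / (8) = 0.625
  x_2 = (9 - (4)·0.625 - (-1)·1.000) / (6) = 1.250
  x_3 = (3 - (-1)·0.625 - (-2)·1.250) / (7) = 0.875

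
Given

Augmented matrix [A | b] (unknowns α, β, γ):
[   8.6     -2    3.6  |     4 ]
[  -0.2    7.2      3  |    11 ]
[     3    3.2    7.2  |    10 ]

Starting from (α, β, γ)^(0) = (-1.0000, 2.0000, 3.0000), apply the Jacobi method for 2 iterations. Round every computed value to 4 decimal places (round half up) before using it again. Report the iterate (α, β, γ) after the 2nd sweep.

Iteration 1:
  α = (4 - (-2)·2.0000 - (3.6)·3.0000) / (8.6) = -0.3256
  β = (11 - (-0.2)·-1.0000 - (3)·3.0000) / (7.2) = 0.2500
  γ = (10 - (3)·-1.0000 - (3.2)·2.0000) / (7.2) = 0.9167
Iteration 2:
  α = (4 - (-2)·0.2500 - (3.6)·0.9167) / (8.6) = 0.1395
  β = (11 - (-0.2)·-0.3256 - (3)·0.9167) / (7.2) = 1.1368
  γ = (10 - (3)·-0.3256 - (3.2)·0.2500) / (7.2) = 1.4134

(0.1395, 1.1368, 1.4134)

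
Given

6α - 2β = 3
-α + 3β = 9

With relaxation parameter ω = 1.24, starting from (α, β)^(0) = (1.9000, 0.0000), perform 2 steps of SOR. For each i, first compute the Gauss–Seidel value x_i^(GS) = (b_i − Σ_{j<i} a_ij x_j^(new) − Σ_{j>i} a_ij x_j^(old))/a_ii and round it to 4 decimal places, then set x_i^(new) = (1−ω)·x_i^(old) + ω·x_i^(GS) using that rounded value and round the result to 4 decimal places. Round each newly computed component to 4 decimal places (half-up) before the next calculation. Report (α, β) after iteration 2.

(2.1463, 3.6980)

Iteration 1:
  α: GS value = (3 - (-2)·0.0000) / (6) = 0.5000;  α ← (1−ω)·1.9000 + ω·0.5000 = 0.1640
  β: GS value = (9 - (-1)·0.1640) / (3) = 3.0547;  β ← (1−ω)·0.0000 + ω·3.0547 = 3.7878
Iteration 2:
  α: GS value = (3 - (-2)·3.7878) / (6) = 1.7626;  α ← (1−ω)·0.1640 + ω·1.7626 = 2.1463
  β: GS value = (9 - (-1)·2.1463) / (3) = 3.7154;  β ← (1−ω)·3.7878 + ω·3.7154 = 3.6980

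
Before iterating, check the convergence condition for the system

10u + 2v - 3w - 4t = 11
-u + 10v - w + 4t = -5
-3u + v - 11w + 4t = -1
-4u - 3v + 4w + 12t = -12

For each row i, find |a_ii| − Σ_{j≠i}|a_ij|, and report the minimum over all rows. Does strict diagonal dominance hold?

row 1: |10| − (2+3+4) = 1
row 2: |10| − (1+1+4) = 4
row 3: |-11| − (3+1+4) = 3
row 4: |12| − (4+3+4) = 1
minimum over rows = 1 → strictly diagonally dominant (convergence guaranteed)

1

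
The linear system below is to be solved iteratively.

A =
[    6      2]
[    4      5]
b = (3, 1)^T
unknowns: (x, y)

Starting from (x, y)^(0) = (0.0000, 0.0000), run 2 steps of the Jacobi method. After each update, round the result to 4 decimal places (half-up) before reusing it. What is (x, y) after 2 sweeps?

(0.4333, -0.2000)

Iteration 1:
  x = (3 - (2)·0.0000) / (6) = 0.5000
  y = (1 - (4)·0.0000) / (5) = 0.2000
Iteration 2:
  x = (3 - (2)·0.2000) / (6) = 0.4333
  y = (1 - (4)·0.5000) / (5) = -0.2000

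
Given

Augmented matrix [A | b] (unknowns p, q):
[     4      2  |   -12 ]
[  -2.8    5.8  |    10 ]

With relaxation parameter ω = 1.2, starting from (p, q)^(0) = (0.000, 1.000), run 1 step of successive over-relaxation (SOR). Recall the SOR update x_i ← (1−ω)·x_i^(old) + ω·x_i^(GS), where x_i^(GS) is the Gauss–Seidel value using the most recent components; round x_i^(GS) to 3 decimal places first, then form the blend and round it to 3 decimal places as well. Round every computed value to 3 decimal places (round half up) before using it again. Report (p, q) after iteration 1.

Iteration 1:
  p: GS value = (-12 - (2)·1.000) / (4) = -3.500;  p ← (1−ω)·0.000 + ω·-3.500 = -4.200
  q: GS value = (10 - (-2.8)·-4.200) / (5.8) = -0.303;  q ← (1−ω)·1.000 + ω·-0.303 = -0.564

(-4.200, -0.564)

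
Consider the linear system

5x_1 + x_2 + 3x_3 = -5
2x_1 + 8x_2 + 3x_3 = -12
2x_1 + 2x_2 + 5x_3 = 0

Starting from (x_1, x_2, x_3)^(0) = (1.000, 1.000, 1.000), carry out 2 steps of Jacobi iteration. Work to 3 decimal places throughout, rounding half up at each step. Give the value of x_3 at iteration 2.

1.570

Iteration 1:
  x_1 = (-5 - (1)·1.000 - (3)·1.000) / (5) = -1.800
  x_2 = (-12 - (2)·1.000 - (3)·1.000) / (8) = -2.125
  x_3 = (0 - (2)·1.000 - (2)·1.000) / (5) = -0.800
Iteration 2:
  x_1 = (-5 - (1)·-2.125 - (3)·-0.800) / (5) = -0.095
  x_2 = (-12 - (2)·-1.800 - (3)·-0.800) / (8) = -0.750
  x_3 = (0 - (2)·-1.800 - (2)·-2.125) / (5) = 1.570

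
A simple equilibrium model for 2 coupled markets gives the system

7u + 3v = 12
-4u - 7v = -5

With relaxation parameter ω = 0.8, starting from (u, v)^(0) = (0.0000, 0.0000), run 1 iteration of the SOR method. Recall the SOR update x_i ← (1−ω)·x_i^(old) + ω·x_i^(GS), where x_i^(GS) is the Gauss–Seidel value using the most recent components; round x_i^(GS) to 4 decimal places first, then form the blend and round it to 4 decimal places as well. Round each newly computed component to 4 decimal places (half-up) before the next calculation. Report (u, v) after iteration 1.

(1.3714, -0.0555)

Iteration 1:
  u: GS value = (12 - (3)·0.0000) / (7) = 1.7143;  u ← (1−ω)·0.0000 + ω·1.7143 = 1.3714
  v: GS value = (-5 - (-4)·1.3714) / (-7) = -0.0694;  v ← (1−ω)·0.0000 + ω·-0.0694 = -0.0555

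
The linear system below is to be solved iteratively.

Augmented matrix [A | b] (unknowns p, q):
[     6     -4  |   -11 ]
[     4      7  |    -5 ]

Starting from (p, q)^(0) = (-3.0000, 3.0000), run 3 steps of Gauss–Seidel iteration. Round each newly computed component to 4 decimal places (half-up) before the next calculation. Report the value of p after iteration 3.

Iteration 1:
  p = (-11 - (-4)·3.0000) / (6) = 0.1667
  q = (-5 - (4)·0.1667) / (7) = -0.8095
Iteration 2:
  p = (-11 - (-4)·-0.8095) / (6) = -2.3730
  q = (-5 - (4)·-2.3730) / (7) = 0.6417
Iteration 3:
  p = (-11 - (-4)·0.6417) / (6) = -1.4055
  q = (-5 - (4)·-1.4055) / (7) = 0.0889

-1.4055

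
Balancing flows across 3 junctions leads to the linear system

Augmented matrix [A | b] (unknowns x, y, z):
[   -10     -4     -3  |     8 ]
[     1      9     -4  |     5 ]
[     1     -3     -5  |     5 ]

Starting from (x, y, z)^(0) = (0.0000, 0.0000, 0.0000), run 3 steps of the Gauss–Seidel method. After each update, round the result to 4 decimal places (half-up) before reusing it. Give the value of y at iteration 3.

0.1259

Iteration 1:
  x = (8 - (-4)·0.0000 - (-3)·0.0000) / (-10) = -0.8000
  y = (5 - (1)·-0.8000 - (-4)·0.0000) / (9) = 0.6444
  z = (5 - (1)·-0.8000 - (-3)·0.6444) / (-5) = -1.5466
Iteration 2:
  x = (8 - (-4)·0.6444 - (-3)·-1.5466) / (-10) = -0.5938
  y = (5 - (1)·-0.5938 - (-4)·-1.5466) / (9) = -0.0658
  z = (5 - (1)·-0.5938 - (-3)·-0.0658) / (-5) = -1.0793
Iteration 3:
  x = (8 - (-4)·-0.0658 - (-3)·-1.0793) / (-10) = -0.4499
  y = (5 - (1)·-0.4499 - (-4)·-1.0793) / (9) = 0.1259
  z = (5 - (1)·-0.4499 - (-3)·0.1259) / (-5) = -1.1655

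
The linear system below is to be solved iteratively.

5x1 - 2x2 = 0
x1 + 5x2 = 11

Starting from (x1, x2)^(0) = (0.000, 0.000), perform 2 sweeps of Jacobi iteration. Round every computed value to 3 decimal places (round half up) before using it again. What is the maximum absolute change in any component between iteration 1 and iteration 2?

0.880

Iteration 1:
  x1 = (0 - (-2)·0.000) / (5) = 0.000
  x2 = (11 - (1)·0.000) / (5) = 2.200
Iteration 2:
  x1 = (0 - (-2)·2.200) / (5) = 0.880
  x2 = (11 - (1)·0.000) / (5) = 2.200
Change: (0.880, 0.000) → max |·| = 0.880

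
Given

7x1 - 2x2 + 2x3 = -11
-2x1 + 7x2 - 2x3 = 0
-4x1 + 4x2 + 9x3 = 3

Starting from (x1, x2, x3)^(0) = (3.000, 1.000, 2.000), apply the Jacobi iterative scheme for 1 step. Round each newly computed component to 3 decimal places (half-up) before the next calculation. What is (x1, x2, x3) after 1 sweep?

Iteration 1:
  x1 = (-11 - (-2)·1.000 - (2)·2.000) / (7) = -1.857
  x2 = (0 - (-2)·3.000 - (-2)·2.000) / (7) = 1.429
  x3 = (3 - (-4)·3.000 - (4)·1.000) / (9) = 1.222

(-1.857, 1.429, 1.222)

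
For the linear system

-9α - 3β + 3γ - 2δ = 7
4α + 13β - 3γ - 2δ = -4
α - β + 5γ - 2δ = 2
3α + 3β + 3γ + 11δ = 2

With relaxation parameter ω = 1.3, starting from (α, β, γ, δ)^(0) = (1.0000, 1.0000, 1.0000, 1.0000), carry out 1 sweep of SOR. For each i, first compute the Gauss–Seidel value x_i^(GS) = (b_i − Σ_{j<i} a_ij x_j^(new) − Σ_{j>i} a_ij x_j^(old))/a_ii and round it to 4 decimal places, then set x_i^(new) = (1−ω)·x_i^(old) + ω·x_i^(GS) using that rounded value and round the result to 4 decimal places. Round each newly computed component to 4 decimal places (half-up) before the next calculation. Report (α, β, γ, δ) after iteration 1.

(-1.6000, 0.4400, 1.2704, -0.1028)

Iteration 1:
  α: GS value = (7 - (-3)·1.0000 - (3)·1.0000 - (-2)·1.0000) / (-9) = -1.0000;  α ← (1−ω)·1.0000 + ω·-1.0000 = -1.6000
  β: GS value = (-4 - (4)·-1.6000 - (-3)·1.0000 - (-2)·1.0000) / (13) = 0.5692;  β ← (1−ω)·1.0000 + ω·0.5692 = 0.4400
  γ: GS value = (2 - (1)·-1.6000 - (-1)·0.4400 - (-2)·1.0000) / (5) = 1.2080;  γ ← (1−ω)·1.0000 + ω·1.2080 = 1.2704
  δ: GS value = (2 - (3)·-1.6000 - (3)·0.4400 - (3)·1.2704) / (11) = 0.1517;  δ ← (1−ω)·1.0000 + ω·0.1517 = -0.1028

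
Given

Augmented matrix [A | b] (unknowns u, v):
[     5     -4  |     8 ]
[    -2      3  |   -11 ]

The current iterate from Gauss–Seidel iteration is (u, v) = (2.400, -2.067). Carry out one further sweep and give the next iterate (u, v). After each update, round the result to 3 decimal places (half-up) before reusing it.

One sweep:
  u = (8 - (-4)·-2.067) / (5) = -0.054
  v = (-11 - (-2)·-0.054) / (3) = -3.703

(-0.054, -3.703)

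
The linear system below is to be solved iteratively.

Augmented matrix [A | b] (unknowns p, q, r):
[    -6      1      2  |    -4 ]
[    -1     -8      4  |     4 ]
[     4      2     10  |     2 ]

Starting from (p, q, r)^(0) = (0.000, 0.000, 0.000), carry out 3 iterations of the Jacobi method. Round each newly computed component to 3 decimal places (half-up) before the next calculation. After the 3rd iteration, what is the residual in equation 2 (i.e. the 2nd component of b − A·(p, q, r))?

-0.071

Iteration 1:
  p = (-4 - (1)·0.000 - (2)·0.000) / (-6) = 0.667
  q = (4 - (-1)·0.000 - (4)·0.000) / (-8) = -0.500
  r = (2 - (4)·0.000 - (2)·0.000) / (10) = 0.200
Iteration 2:
  p = (-4 - (1)·-0.500 - (2)·0.200) / (-6) = 0.650
  q = (4 - (-1)·0.667 - (4)·0.200) / (-8) = -0.483
  r = (2 - (4)·0.667 - (2)·-0.500) / (10) = 0.033
Iteration 3:
  p = (-4 - (1)·-0.483 - (2)·0.033) / (-6) = 0.597
  q = (4 - (-1)·0.650 - (4)·0.033) / (-8) = -0.565
  r = (2 - (4)·0.650 - (2)·-0.483) / (10) = 0.037
Residual b − A·x = (0.073, -0.071, 0.372)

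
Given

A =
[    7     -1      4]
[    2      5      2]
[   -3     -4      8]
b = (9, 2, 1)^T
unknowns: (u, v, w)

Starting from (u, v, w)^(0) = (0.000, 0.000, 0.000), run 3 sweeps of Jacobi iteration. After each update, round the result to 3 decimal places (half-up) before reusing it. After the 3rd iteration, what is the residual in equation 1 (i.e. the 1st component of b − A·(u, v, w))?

Iteration 1:
  u = (9 - (-1)·0.000 - (4)·0.000) / (7) = 1.286
  v = (2 - (2)·0.000 - (2)·0.000) / (5) = 0.400
  w = (1 - (-3)·0.000 - (-4)·0.000) / (8) = 0.125
Iteration 2:
  u = (9 - (-1)·0.400 - (4)·0.125) / (7) = 1.271
  v = (2 - (2)·1.286 - (2)·0.125) / (5) = -0.164
  w = (1 - (-3)·1.286 - (-4)·0.400) / (8) = 0.807
Iteration 3:
  u = (9 - (-1)·-0.164 - (4)·0.807) / (7) = 0.801
  v = (2 - (2)·1.271 - (2)·0.807) / (5) = -0.431
  w = (1 - (-3)·1.271 - (-4)·-0.164) / (8) = 0.520
Residual b − A·x = (0.882, 1.513, -2.481)

0.882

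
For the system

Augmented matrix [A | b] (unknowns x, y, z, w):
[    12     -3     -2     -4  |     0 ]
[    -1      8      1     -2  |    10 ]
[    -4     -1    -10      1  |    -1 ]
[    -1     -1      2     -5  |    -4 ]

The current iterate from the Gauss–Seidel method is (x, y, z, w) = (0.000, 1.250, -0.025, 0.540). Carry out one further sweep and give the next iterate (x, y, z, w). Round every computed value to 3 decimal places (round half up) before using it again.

(0.488, 1.449, -0.186, 0.338)

One sweep:
  x = (0 - (-3)·1.250 - (-2)·-0.025 - (-4)·0.540) / (12) = 0.488
  y = (10 - (-1)·0.488 - (1)·-0.025 - (-2)·0.540) / (8) = 1.449
  z = (-1 - (-4)·0.488 - (-1)·1.449 - (1)·0.540) / (-10) = -0.186
  w = (-4 - (-1)·0.488 - (-1)·1.449 - (2)·-0.186) / (-5) = 0.338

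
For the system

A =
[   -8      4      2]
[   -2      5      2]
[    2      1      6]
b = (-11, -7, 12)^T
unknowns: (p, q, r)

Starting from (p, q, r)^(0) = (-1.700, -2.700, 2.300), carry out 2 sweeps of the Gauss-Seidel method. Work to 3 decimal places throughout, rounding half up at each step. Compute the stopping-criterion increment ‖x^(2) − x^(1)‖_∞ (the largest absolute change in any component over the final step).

0.272

Iteration 1:
  p = (-11 - (4)·-2.700 - (2)·2.300) / (-8) = 0.600
  q = (-7 - (-2)·0.600 - (2)·2.300) / (5) = -2.080
  r = (12 - (2)·0.600 - (1)·-2.080) / (6) = 2.147
Iteration 2:
  p = (-11 - (4)·-2.080 - (2)·2.147) / (-8) = 0.872
  q = (-7 - (-2)·0.872 - (2)·2.147) / (5) = -1.910
  r = (12 - (2)·0.872 - (1)·-1.910) / (6) = 2.028
Change: (0.272, 0.170, -0.119) → max |·| = 0.272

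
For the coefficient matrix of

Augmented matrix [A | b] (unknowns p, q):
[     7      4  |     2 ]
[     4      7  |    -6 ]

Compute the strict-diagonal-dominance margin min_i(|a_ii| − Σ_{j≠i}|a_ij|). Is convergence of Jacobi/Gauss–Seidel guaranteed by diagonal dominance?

3

row 1: |7| − (4) = 3
row 2: |7| − (4) = 3
minimum over rows = 3 → strictly diagonally dominant (convergence guaranteed)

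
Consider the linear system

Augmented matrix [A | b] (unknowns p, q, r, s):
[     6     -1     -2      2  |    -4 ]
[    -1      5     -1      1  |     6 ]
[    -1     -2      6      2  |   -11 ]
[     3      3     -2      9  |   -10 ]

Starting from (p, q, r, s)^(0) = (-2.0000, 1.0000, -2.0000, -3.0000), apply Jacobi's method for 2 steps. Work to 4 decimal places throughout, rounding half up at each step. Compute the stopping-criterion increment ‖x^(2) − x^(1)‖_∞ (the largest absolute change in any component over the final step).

0.3519

Iteration 1:
  p = (-4 - (-1)·1.0000 - (-2)·-2.0000 - (2)·-3.0000) / (6) = -0.1667
  q = (6 - (-1)·-2.0000 - (-1)·-2.0000 - (1)·-3.0000) / (5) = 1.0000
  r = (-11 - (-1)·-2.0000 - (-2)·1.0000 - (2)·-3.0000) / (6) = -0.8333
  s = (-10 - (3)·-2.0000 - (3)·1.0000 - (-2)·-2.0000) / (9) = -1.2222
Iteration 2:
  p = (-4 - (-1)·1.0000 - (-2)·-0.8333 - (2)·-1.2222) / (6) = -0.3704
  q = (6 - (-1)·-0.1667 - (-1)·-0.8333 - (1)·-1.2222) / (5) = 1.2444
  r = (-11 - (-1)·-0.1667 - (-2)·1.0000 - (2)·-1.2222) / (6) = -1.1204
  s = (-10 - (3)·-0.1667 - (3)·1.0000 - (-2)·-0.8333) / (9) = -1.5741
Change: (-0.2037, 0.2444, -0.2871, -0.3519) → max |·| = 0.3519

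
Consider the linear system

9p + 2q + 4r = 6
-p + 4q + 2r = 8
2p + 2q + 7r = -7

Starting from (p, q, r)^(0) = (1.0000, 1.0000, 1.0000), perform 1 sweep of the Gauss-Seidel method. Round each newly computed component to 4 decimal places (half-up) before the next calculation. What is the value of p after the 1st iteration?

Iteration 1:
  p = (6 - (2)·1.0000 - (4)·1.0000) / (9) = 0.0000
  q = (8 - (-1)·0.0000 - (2)·1.0000) / (4) = 1.5000
  r = (-7 - (2)·0.0000 - (2)·1.5000) / (7) = -1.4286

0.0000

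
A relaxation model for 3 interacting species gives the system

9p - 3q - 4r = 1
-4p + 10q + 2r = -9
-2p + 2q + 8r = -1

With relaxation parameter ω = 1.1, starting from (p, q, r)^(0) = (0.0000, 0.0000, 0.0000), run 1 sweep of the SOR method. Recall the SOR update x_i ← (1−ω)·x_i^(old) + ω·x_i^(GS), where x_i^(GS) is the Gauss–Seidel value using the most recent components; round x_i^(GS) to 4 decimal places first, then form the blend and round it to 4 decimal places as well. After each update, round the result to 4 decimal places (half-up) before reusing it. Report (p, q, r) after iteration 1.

(0.1222, -0.9362, 0.1536)

Iteration 1:
  p: GS value = (1 - (-3)·0.0000 - (-4)·0.0000) / (9) = 0.1111;  p ← (1−ω)·0.0000 + ω·0.1111 = 0.1222
  q: GS value = (-9 - (-4)·0.1222 - (2)·0.0000) / (10) = -0.8511;  q ← (1−ω)·0.0000 + ω·-0.8511 = -0.9362
  r: GS value = (-1 - (-2)·0.1222 - (2)·-0.9362) / (8) = 0.1396;  r ← (1−ω)·0.0000 + ω·0.1396 = 0.1536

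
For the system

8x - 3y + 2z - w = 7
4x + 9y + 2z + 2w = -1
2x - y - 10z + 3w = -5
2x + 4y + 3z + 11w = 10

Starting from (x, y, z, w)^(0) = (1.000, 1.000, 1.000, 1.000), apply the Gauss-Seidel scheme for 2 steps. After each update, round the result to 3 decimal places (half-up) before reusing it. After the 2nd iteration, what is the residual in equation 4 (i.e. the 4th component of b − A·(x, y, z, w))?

-0.005

Iteration 1:
  x = (7 - (-3)·1.000 - (2)·1.000 - (-1)·1.000) / (8) = 1.125
  y = (-1 - (4)·1.125 - (2)·1.000 - (2)·1.000) / (9) = -1.056
  z = (-5 - (2)·1.125 - (-1)·-1.056 - (3)·1.000) / (-10) = 1.131
  w = (10 - (2)·1.125 - (4)·-1.056 - (3)·1.131) / (11) = 0.780
Iteration 2:
  x = (7 - (-3)·-1.056 - (2)·1.131 - (-1)·0.780) / (8) = 0.294
  y = (-1 - (4)·0.294 - (2)·1.131 - (2)·0.780) / (9) = -0.666
  z = (-5 - (2)·0.294 - (-1)·-0.666 - (3)·0.780) / (-10) = 0.859
  w = (10 - (2)·0.294 - (4)·-0.666 - (3)·0.859) / (11) = 0.864
Residual b − A·x = (1.796, 0.372, -0.256, -0.005)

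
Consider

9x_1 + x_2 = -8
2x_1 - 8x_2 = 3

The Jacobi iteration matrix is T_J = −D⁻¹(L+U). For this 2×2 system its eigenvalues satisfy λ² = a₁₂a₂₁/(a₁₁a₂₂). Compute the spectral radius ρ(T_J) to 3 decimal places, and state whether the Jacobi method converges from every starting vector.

a₁₂a₂₁/(a₁₁a₂₂) = (1)·(2) / ((9)·(-8)) = -0.027778
ρ = √|-0.027778| = √0.027778 = 0.167
ρ < 1, so Jacobi converges

0.167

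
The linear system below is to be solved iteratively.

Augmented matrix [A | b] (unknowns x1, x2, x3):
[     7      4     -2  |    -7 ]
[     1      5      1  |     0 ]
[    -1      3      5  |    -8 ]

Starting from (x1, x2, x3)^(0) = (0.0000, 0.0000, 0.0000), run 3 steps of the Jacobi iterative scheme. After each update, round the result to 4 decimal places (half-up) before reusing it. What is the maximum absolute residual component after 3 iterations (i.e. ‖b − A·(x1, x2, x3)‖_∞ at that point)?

Iteration 1:
  x1 = (-7 - (4)·0.0000 - (-2)·0.0000) / (7) = -1.0000
  x2 = (0 - (1)·0.0000 - (1)·0.0000) / (5) = 0.0000
  x3 = (-8 - (-1)·0.0000 - (3)·0.0000) / (5) = -1.6000
Iteration 2:
  x1 = (-7 - (4)·0.0000 - (-2)·-1.6000) / (7) = -1.4571
  x2 = (0 - (1)·-1.0000 - (1)·-1.6000) / (5) = 0.5200
  x3 = (-8 - (-1)·-1.0000 - (3)·0.0000) / (5) = -1.8000
Iteration 3:
  x1 = (-7 - (4)·0.5200 - (-2)·-1.8000) / (7) = -1.8114
  x2 = (0 - (1)·-1.4571 - (1)·-1.8000) / (5) = 0.6514
  x3 = (-8 - (-1)·-1.4571 - (3)·0.5200) / (5) = -2.2034
Residual b − A·x = (-1.3326, 0.7578, -0.7486); ∞-norm = 1.3326

1.3326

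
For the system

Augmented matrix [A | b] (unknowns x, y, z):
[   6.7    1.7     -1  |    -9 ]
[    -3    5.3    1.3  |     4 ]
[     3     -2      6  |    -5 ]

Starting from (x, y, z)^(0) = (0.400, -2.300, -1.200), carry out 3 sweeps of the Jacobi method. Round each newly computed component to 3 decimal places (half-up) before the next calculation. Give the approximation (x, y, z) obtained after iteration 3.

Iteration 1:
  x = (-9 - (1.7)·-2.300 - (-1)·-1.200) / (6.7) = -0.939
  y = (4 - (-3)·0.400 - (1.3)·-1.200) / (5.3) = 1.275
  z = (-5 - (3)·0.400 - (-2)·-2.300) / (6) = -1.800
Iteration 2:
  x = (-9 - (1.7)·1.275 - (-1)·-1.800) / (6.7) = -1.935
  y = (4 - (-3)·-0.939 - (1.3)·-1.800) / (5.3) = 0.665
  z = (-5 - (3)·-0.939 - (-2)·1.275) / (6) = 0.061
Iteration 3:
  x = (-9 - (1.7)·0.665 - (-1)·0.061) / (6.7) = -1.503
  y = (4 - (-3)·-1.935 - (1.3)·0.061) / (5.3) = -0.356
  z = (-5 - (3)·-1.935 - (-2)·0.665) / (6) = 0.356

(-1.503, -0.356, 0.356)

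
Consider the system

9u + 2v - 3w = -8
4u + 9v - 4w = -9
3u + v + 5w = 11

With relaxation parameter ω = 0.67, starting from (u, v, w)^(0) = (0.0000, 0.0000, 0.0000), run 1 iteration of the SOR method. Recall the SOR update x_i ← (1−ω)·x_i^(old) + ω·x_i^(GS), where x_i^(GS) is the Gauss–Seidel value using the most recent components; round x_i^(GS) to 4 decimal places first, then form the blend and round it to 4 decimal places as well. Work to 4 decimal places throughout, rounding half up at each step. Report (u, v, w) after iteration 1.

(-0.5956, -0.4927, 1.7795)

Iteration 1:
  u: GS value = (-8 - (2)·0.0000 - (-3)·0.0000) / (9) = -0.8889;  u ← (1−ω)·0.0000 + ω·-0.8889 = -0.5956
  v: GS value = (-9 - (4)·-0.5956 - (-4)·0.0000) / (9) = -0.7353;  v ← (1−ω)·0.0000 + ω·-0.7353 = -0.4927
  w: GS value = (11 - (3)·-0.5956 - (1)·-0.4927) / (5) = 2.6559;  w ← (1−ω)·0.0000 + ω·2.6559 = 1.7795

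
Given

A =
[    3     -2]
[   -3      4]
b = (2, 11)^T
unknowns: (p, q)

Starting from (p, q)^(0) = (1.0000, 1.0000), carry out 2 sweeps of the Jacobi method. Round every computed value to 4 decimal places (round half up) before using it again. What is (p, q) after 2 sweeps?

(3.0000, 3.7500)

Iteration 1:
  p = (2 - (-2)·1.0000) / (3) = 1.3333
  q = (11 - (-3)·1.0000) / (4) = 3.5000
Iteration 2:
  p = (2 - (-2)·3.5000) / (3) = 3.0000
  q = (11 - (-3)·1.3333) / (4) = 3.7500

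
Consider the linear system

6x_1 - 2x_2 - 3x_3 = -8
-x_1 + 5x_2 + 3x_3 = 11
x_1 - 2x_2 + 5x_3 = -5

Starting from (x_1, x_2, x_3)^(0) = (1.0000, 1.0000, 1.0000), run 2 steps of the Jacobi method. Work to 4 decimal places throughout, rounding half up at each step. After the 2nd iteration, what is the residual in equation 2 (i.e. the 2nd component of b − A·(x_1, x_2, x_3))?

Iteration 1:
  x_1 = (-8 - (-2)·1.0000 - (-3)·1.0000) / (6) = -0.5000
  x_2 = (11 - (-1)·1.0000 - (3)·1.0000) / (5) = 1.8000
  x_3 = (-5 - (1)·1.0000 - (-2)·1.0000) / (5) = -0.8000
Iteration 2:
  x_1 = (-8 - (-2)·1.8000 - (-3)·-0.8000) / (6) = -1.1333
  x_2 = (11 - (-1)·-0.5000 - (3)·-0.8000) / (5) = 2.5800
  x_3 = (-5 - (1)·-0.5000 - (-2)·1.8000) / (5) = -0.1800
Residual b − A·x = (3.4198, -2.4933, 2.1933)

-2.4933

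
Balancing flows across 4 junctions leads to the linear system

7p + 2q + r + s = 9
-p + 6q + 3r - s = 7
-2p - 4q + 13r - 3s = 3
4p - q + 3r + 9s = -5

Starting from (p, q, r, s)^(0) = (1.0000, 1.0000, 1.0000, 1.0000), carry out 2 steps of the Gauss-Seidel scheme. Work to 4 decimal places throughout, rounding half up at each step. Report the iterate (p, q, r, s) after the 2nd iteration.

(1.0409, 0.7320, 0.3726, -1.0610)

Iteration 1:
  p = (9 - (2)·1.0000 - (1)·1.0000 - (1)·1.0000) / (7) = 0.7143
  q = (7 - (-1)·0.7143 - (3)·1.0000 - (-1)·1.0000) / (6) = 0.9524
  r = (3 - (-2)·0.7143 - (-4)·0.9524 - (-3)·1.0000) / (13) = 0.8645
  s = (-5 - (4)·0.7143 - (-1)·0.9524 - (3)·0.8645) / (9) = -1.0554
Iteration 2:
  p = (9 - (2)·0.9524 - (1)·0.8645 - (1)·-1.0554) / (7) = 1.0409
  q = (7 - (-1)·1.0409 - (3)·0.8645 - (-1)·-1.0554) / (6) = 0.7320
  r = (3 - (-2)·1.0409 - (-4)·0.7320 - (-3)·-1.0554) / (13) = 0.3726
  s = (-5 - (4)·1.0409 - (-1)·0.7320 - (3)·0.3726) / (9) = -1.0610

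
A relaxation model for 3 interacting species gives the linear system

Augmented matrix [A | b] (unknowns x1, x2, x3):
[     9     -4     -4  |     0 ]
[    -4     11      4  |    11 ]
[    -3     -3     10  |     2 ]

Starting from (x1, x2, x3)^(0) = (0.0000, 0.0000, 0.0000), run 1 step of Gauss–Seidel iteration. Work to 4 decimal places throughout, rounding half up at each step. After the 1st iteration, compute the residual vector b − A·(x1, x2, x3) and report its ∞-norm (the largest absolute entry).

Iteration 1:
  x1 = (0 - (-4)·0.0000 - (-4)·0.0000) / (9) = 0.0000
  x2 = (11 - (-4)·0.0000 - (4)·0.0000) / (11) = 1.0000
  x3 = (2 - (-3)·0.0000 - (-3)·1.0000) / (10) = 0.5000
Residual b − A·x = (6.0000, -2.0000, 0.0000); ∞-norm = 6.0000

6.0000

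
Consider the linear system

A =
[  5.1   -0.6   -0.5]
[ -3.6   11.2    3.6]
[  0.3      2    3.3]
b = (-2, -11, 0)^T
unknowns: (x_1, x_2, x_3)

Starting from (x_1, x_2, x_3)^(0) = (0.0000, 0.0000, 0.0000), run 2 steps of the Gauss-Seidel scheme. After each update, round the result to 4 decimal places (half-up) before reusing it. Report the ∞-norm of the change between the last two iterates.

Iteration 1:
  x_1 = (-2 - (-0.6)·0.0000 - (-0.5)·0.0000) / (5.1) = -0.3922
  x_2 = (-11 - (-3.6)·-0.3922 - (3.6)·0.0000) / (11.2) = -1.1082
  x_3 = (0 - (0.3)·-0.3922 - (2)·-1.1082) / (3.3) = 0.7073
Iteration 2:
  x_1 = (-2 - (-0.6)·-1.1082 - (-0.5)·0.7073) / (5.1) = -0.4532
  x_2 = (-11 - (-3.6)·-0.4532 - (3.6)·0.7073) / (11.2) = -1.3552
  x_3 = (0 - (0.3)·-0.4532 - (2)·-1.3552) / (3.3) = 0.8625
Change: (-0.0610, -0.2470, 0.1552) → max |·| = 0.2470

0.2470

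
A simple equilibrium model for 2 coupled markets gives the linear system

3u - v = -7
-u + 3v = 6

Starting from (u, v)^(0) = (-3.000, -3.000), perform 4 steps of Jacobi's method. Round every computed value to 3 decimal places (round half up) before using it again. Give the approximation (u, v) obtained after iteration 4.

Iteration 1:
  u = (-7 - (-1)·-3.000) / (3) = -3.333
  v = (6 - (-1)·-3.000) / (3) = 1.000
Iteration 2:
  u = (-7 - (-1)·1.000) / (3) = -2.000
  v = (6 - (-1)·-3.333) / (3) = 0.889
Iteration 3:
  u = (-7 - (-1)·0.889) / (3) = -2.037
  v = (6 - (-1)·-2.000) / (3) = 1.333
Iteration 4:
  u = (-7 - (-1)·1.333) / (3) = -1.889
  v = (6 - (-1)·-2.037) / (3) = 1.321

(-1.889, 1.321)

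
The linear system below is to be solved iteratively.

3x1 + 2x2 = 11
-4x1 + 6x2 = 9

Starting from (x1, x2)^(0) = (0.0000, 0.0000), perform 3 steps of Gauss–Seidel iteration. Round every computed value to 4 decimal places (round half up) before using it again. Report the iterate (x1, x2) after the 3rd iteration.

(2.2058, 2.9705)

Iteration 1:
  x1 = (11 - (2)·0.0000) / (3) = 3.6667
  x2 = (9 - (-4)·3.6667) / (6) = 3.9445
Iteration 2:
  x1 = (11 - (2)·3.9445) / (3) = 1.0370
  x2 = (9 - (-4)·1.0370) / (6) = 2.1913
Iteration 3:
  x1 = (11 - (2)·2.1913) / (3) = 2.2058
  x2 = (9 - (-4)·2.2058) / (6) = 2.9705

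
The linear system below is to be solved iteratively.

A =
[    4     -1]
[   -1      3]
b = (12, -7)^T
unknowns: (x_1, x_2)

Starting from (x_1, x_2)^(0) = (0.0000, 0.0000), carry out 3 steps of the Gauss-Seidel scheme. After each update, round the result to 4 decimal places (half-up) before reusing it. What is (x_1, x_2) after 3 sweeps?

(2.6389, -1.4537)

Iteration 1:
  x_1 = (12 - (-1)·0.0000) / (4) = 3.0000
  x_2 = (-7 - (-1)·3.0000) / (3) = -1.3333
Iteration 2:
  x_1 = (12 - (-1)·-1.3333) / (4) = 2.6667
  x_2 = (-7 - (-1)·2.6667) / (3) = -1.4444
Iteration 3:
  x_1 = (12 - (-1)·-1.4444) / (4) = 2.6389
  x_2 = (-7 - (-1)·2.6389) / (3) = -1.4537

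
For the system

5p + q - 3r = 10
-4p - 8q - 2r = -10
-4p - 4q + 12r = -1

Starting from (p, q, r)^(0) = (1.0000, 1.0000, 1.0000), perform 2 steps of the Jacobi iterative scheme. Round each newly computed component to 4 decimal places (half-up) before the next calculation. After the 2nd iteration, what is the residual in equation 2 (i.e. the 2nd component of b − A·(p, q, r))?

Iteration 1:
  p = (10 - (1)·1.0000 - (-3)·1.0000) / (5) = 2.4000
  q = (-10 - (-4)·1.0000 - (-2)·1.0000) / (-8) = 0.5000
  r = (-1 - (-4)·1.0000 - (-4)·1.0000) / (12) = 0.5833
Iteration 2:
  p = (10 - (1)·0.5000 - (-3)·0.5833) / (5) = 2.2500
  q = (-10 - (-4)·2.4000 - (-2)·0.5833) / (-8) = -0.0958
  r = (-1 - (-4)·2.4000 - (-4)·0.5000) / (12) = 0.8833
Residual b − A·x = (1.4957, 0.0002, -2.9828)

0.0002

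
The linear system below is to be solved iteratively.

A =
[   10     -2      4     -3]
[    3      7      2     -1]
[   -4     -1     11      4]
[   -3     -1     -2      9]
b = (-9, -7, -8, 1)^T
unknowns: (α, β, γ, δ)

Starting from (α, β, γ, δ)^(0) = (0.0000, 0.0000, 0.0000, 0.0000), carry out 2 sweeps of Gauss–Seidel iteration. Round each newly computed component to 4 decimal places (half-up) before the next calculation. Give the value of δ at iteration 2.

Iteration 1:
  α = (-9 - (-2)·0.0000 - (4)·0.0000 - (-3)·0.0000) / (10) = -0.9000
  β = (-7 - (3)·-0.9000 - (2)·0.0000 - (-1)·0.0000) / (7) = -0.6143
  γ = (-8 - (-4)·-0.9000 - (-1)·-0.6143 - (4)·0.0000) / (11) = -1.1104
  δ = (1 - (-3)·-0.9000 - (-1)·-0.6143 - (-2)·-1.1104) / (9) = -0.5039
Iteration 2:
  α = (-9 - (-2)·-0.6143 - (4)·-1.1104 - (-3)·-0.5039) / (10) = -0.7299
  β = (-7 - (3)·-0.7299 - (2)·-1.1104 - (-1)·-0.5039) / (7) = -0.4419
  γ = (-8 - (-4)·-0.7299 - (-1)·-0.4419 - (4)·-0.5039) / (11) = -0.8496
  δ = (1 - (-3)·-0.7299 - (-1)·-0.4419 - (-2)·-0.8496) / (9) = -0.3701

-0.3701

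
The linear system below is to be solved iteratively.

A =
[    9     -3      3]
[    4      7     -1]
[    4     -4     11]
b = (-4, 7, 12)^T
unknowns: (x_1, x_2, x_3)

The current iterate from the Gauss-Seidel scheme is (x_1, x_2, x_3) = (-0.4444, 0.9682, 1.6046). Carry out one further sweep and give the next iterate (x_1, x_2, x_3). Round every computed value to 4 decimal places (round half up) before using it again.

One sweep:
  x_1 = (-4 - (-3)·0.9682 - (3)·1.6046) / (9) = -0.6566
  x_2 = (7 - (4)·-0.6566 - (-1)·1.6046) / (7) = 1.6044
  x_3 = (12 - (4)·-0.6566 - (-4)·1.6044) / (11) = 1.9131

(-0.6566, 1.6044, 1.9131)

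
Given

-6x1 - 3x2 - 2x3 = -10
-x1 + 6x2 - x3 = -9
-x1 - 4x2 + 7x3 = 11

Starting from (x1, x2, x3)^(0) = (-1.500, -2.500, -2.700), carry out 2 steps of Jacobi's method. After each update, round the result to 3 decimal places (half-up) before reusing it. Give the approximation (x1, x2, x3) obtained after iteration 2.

(2.790, -0.876, 0.860)

Iteration 1:
  x1 = (-10 - (-3)·-2.500 - (-2)·-2.700) / (-6) = 3.817
  x2 = (-9 - (-1)·-1.500 - (-1)·-2.700) / (6) = -2.200
  x3 = (11 - (-1)·-1.500 - (-4)·-2.500) / (7) = -0.071
Iteration 2:
  x1 = (-10 - (-3)·-2.200 - (-2)·-0.071) / (-6) = 2.790
  x2 = (-9 - (-1)·3.817 - (-1)·-0.071) / (6) = -0.876
  x3 = (11 - (-1)·3.817 - (-4)·-2.200) / (7) = 0.860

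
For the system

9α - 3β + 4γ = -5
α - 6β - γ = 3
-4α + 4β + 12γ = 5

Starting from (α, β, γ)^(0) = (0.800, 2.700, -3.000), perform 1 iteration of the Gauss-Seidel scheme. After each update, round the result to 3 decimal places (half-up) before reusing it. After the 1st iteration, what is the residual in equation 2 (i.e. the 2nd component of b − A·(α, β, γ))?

Iteration 1:
  α = (-5 - (-3)·2.700 - (4)·-3.000) / (9) = 1.678
  β = (3 - (1)·1.678 - (-1)·-3.000) / (-6) = 0.280
  γ = (5 - (-4)·1.678 - (4)·0.280) / (12) = 0.883
Residual b − A·x = (-22.794, 3.885, -0.004)

3.885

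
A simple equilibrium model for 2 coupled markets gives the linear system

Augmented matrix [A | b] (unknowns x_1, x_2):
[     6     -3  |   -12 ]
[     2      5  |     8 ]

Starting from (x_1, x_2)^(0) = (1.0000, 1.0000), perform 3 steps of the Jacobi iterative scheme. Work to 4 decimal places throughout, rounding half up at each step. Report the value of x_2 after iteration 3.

Iteration 1:
  x_1 = (-12 - (-3)·1.0000) / (6) = -1.5000
  x_2 = (8 - (2)·1.0000) / (5) = 1.2000
Iteration 2:
  x_1 = (-12 - (-3)·1.2000) / (6) = -1.4000
  x_2 = (8 - (2)·-1.5000) / (5) = 2.2000
Iteration 3:
  x_1 = (-12 - (-3)·2.2000) / (6) = -0.9000
  x_2 = (8 - (2)·-1.4000) / (5) = 2.1600

2.1600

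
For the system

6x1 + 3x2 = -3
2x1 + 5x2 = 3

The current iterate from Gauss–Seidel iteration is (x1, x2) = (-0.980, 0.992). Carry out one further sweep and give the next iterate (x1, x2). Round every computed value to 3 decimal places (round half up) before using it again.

(-0.996, 0.998)

One sweep:
  x1 = (-3 - (3)·0.992) / (6) = -0.996
  x2 = (3 - (2)·-0.996) / (5) = 0.998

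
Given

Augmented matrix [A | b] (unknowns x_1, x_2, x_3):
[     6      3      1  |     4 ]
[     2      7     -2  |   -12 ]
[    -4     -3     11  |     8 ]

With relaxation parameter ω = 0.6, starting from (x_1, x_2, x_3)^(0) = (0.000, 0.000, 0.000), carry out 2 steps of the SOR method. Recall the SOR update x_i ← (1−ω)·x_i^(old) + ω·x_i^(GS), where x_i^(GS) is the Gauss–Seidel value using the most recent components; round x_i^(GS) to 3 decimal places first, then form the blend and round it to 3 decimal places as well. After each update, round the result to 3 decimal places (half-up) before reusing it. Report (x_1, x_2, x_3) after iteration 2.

Iteration 1:
  x_1: GS value = (4 - (3)·0.000 - (1)·0.000) / (6) = 0.667;  x_1 ← (1−ω)·0.000 + ω·0.667 = 0.400
  x_2: GS value = (-12 - (2)·0.400 - (-2)·0.000) / (7) = -1.829;  x_2 ← (1−ω)·0.000 + ω·-1.829 = -1.097
  x_3: GS value = (8 - (-4)·0.400 - (-3)·-1.097) / (11) = 0.574;  x_3 ← (1−ω)·0.000 + ω·0.574 = 0.344
Iteration 2:
  x_1: GS value = (4 - (3)·-1.097 - (1)·0.344) / (6) = 1.158;  x_1 ← (1−ω)·0.400 + ω·1.158 = 0.855
  x_2: GS value = (-12 - (2)·0.855 - (-2)·0.344) / (7) = -1.860;  x_2 ← (1−ω)·-1.097 + ω·-1.860 = -1.555
  x_3: GS value = (8 - (-4)·0.855 - (-3)·-1.555) / (11) = 0.614;  x_3 ← (1−ω)·0.344 + ω·0.614 = 0.506

(0.855, -1.555, 0.506)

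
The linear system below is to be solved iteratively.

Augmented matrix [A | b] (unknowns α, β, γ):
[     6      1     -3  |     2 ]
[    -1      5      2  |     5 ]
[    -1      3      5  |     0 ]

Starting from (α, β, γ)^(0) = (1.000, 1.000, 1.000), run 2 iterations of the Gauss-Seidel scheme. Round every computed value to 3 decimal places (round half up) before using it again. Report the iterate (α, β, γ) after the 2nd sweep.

Iteration 1:
  α = (2 - (1)·1.000 - (-3)·1.000) / (6) = 0.667
  β = (5 - (-1)·0.667 - (2)·1.000) / (5) = 0.733
  γ = (0 - (-1)·0.667 - (3)·0.733) / (5) = -0.306
Iteration 2:
  α = (2 - (1)·0.733 - (-3)·-0.306) / (6) = 0.058
  β = (5 - (-1)·0.058 - (2)·-0.306) / (5) = 1.134
  γ = (0 - (-1)·0.058 - (3)·1.134) / (5) = -0.669

(0.058, 1.134, -0.669)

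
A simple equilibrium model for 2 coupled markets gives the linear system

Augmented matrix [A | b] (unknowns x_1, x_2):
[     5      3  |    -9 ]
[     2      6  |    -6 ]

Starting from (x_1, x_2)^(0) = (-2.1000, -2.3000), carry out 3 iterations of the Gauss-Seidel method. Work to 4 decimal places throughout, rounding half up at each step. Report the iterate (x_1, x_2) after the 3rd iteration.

(-1.4568, -0.5144)

Iteration 1:
  x_1 = (-9 - (3)·-2.3000) / (5) = -0.4200
  x_2 = (-6 - (2)·-0.4200) / (6) = -0.8600
Iteration 2:
  x_1 = (-9 - (3)·-0.8600) / (5) = -1.2840
  x_2 = (-6 - (2)·-1.2840) / (6) = -0.5720
Iteration 3:
  x_1 = (-9 - (3)·-0.5720) / (5) = -1.4568
  x_2 = (-6 - (2)·-1.4568) / (6) = -0.5144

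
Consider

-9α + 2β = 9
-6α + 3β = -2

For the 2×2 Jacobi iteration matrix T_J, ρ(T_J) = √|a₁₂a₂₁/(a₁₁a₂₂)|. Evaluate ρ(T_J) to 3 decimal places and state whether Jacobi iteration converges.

0.667

a₁₂a₂₁/(a₁₁a₂₂) = (2)·(-6) / ((-9)·(3)) = 0.444444
ρ = √|0.444444| = √0.444444 = 0.667
ρ < 1, so Jacobi converges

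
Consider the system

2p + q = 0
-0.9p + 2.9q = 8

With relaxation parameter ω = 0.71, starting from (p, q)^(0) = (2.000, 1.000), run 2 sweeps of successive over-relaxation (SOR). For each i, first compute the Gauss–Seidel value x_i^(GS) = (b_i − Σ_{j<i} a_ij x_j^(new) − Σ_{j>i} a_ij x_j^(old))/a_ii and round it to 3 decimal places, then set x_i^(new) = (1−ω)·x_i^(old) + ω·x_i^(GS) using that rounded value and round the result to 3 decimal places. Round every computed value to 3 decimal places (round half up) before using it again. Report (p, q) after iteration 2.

(-0.751, 2.460)

Iteration 1:
  p: GS value = (0 - (1)·1.000) / (2) = -0.500;  p ← (1−ω)·2.000 + ω·-0.500 = 0.225
  q: GS value = (8 - (-0.9)·0.225) / (2.9) = 2.828;  q ← (1−ω)·1.000 + ω·2.828 = 2.298
Iteration 2:
  p: GS value = (0 - (1)·2.298) / (2) = -1.149;  p ← (1−ω)·0.225 + ω·-1.149 = -0.751
  q: GS value = (8 - (-0.9)·-0.751) / (2.9) = 2.526;  q ← (1−ω)·2.298 + ω·2.526 = 2.460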